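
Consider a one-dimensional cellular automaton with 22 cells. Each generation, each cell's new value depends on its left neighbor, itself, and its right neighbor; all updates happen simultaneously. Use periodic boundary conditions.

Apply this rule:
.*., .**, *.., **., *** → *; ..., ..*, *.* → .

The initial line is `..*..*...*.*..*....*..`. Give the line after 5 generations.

generation 1: ..**.**..*.**.**...**.
generation 2: ..**.***.*.**.***..***
generation 3: *.**.***.*.**.****.***
generation 4: *.**.***.*.**.****.***  (fixed point — unchanged through generation 5)

*.**.***.*.**.****.***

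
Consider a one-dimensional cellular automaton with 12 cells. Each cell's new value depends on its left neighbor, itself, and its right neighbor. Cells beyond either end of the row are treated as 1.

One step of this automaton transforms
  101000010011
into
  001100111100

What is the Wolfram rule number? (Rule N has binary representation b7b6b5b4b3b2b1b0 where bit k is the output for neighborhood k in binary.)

22

position 11: 111 → 0  (bit 7 = 0)
position 0: 110 → 0  (bit 6 = 0)
position 1: 101 → 0  (bit 5 = 0)
position 3: 100 → 1  (bit 4 = 1)
position 10: 011 → 0  (bit 3 = 0)
position 2: 010 → 1  (bit 2 = 1)
position 6: 001 → 1  (bit 1 = 1)
position 4: 000 → 0  (bit 0 = 0)
bits b7..b0 = 00010110 = 22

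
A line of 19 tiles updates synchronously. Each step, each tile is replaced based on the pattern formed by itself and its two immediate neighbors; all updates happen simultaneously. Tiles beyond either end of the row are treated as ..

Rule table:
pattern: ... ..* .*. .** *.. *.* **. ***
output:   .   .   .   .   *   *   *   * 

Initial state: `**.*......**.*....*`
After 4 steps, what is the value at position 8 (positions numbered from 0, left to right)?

step 1: .**.*......**.*....
step 2: ..**.*......**.*...
step 3: ...**.*......**.*..
step 4: ....**.*......**.*.
position 8 holds .

.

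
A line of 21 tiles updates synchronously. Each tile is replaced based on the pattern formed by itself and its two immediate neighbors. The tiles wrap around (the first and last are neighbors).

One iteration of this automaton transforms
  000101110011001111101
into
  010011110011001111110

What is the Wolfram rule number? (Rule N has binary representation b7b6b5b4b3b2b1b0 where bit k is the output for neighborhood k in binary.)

position 6: 111 → 1  (bit 7 = 1)
position 7: 110 → 1  (bit 6 = 1)
position 4: 101 → 1  (bit 5 = 1)
position 0: 100 → 0  (bit 4 = 0)
position 5: 011 → 1  (bit 3 = 1)
position 3: 010 → 0  (bit 2 = 0)
position 2: 001 → 0  (bit 1 = 0)
position 1: 000 → 1  (bit 0 = 1)
bits b7..b0 = 11101001 = 233

233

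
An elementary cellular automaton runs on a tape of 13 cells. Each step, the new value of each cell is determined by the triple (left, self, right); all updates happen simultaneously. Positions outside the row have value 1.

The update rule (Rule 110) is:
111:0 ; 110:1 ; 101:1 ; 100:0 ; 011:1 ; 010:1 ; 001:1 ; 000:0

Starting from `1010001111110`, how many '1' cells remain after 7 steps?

5

step 1: 1110011000011
step 2: 0010111000110
step 3: 0111101001111
step 4: 1100111011000
step 5: 0101101111001
step 6: 1111111001011
step 7: 0000001011110
count of 1: 5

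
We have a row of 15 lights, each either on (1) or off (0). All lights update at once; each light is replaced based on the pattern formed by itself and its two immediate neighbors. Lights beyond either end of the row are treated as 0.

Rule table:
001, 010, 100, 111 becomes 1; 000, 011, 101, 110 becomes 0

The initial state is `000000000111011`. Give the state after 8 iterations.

011101101010101

000000001010000
000000011011000
000000100000100
000001110001110
000010101010101
000110101010101
001000101010101
011101101010101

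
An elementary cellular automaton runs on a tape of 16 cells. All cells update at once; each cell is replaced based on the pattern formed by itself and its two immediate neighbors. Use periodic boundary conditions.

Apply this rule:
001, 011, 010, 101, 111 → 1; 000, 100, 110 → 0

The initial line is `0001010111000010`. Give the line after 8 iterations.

1100001100011111

iteration 1: 0011111110000110
iteration 2: 0111111100001100
iteration 3: 1111111000011000
iteration 4: 1111110000110001
iteration 5: 1111100001100011
iteration 6: 1111000011000111
iteration 7: 1110000110001111
iteration 8: 1100001100011111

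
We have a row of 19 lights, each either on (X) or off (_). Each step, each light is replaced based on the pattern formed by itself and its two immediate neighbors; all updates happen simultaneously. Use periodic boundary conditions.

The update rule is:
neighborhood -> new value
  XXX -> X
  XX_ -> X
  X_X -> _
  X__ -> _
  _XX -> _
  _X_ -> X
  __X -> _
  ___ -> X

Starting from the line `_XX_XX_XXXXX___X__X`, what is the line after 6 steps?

__X__X__XXXX_X_X__X
__X__X___XXX_X_X__X
__X__X_X__XX_X_X__X
__X__X_X___X_X_X__X
__X__X_X_X_X_X_X__X
__X__X_X_X_X_X_X__X

__X__X_X_X_X_X_X__X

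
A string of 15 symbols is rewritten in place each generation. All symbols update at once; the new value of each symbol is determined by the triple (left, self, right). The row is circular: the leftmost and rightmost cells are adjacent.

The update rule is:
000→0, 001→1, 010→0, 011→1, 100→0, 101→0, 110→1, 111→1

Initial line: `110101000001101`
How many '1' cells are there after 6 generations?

110000000011101
110000000111101
110000001111101
110000011111101
110000111111101
110001111111101
count of 1: 11

11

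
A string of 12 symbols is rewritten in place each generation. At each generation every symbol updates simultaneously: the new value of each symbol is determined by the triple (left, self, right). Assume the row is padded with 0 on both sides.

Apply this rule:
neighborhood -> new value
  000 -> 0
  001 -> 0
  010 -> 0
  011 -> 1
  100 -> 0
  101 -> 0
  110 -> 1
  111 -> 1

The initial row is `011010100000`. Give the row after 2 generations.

generation 1: 011000000000
generation 2: 011000000000

011000000000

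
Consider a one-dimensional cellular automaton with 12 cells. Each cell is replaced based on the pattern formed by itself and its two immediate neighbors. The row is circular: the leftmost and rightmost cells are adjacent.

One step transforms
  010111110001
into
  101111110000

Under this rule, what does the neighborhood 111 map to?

1

At position 4 the neighborhood is 111; the next row has 1 there.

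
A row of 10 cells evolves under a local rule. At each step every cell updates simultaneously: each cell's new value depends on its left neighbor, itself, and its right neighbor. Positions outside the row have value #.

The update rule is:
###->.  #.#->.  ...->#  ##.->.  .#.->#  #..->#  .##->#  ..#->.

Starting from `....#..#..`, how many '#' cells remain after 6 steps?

2

step 1: ###.##.##.
step 2: ....#..#..  (repeats step 0; period 2)
step 6: ....#..#..
count of #: 2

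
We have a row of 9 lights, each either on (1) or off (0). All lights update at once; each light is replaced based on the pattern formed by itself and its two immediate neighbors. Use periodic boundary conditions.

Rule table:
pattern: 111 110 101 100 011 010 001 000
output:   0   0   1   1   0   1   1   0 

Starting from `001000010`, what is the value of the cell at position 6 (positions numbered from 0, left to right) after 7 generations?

011100111
100011000
110100101
001111110
010000001
111000011
000100100
position 6 holds 1

1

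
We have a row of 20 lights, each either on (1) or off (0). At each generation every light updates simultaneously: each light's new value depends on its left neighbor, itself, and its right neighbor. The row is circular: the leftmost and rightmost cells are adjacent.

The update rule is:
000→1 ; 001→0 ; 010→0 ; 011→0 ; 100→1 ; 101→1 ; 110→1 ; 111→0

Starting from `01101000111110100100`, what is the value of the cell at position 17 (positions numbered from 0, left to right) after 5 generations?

1

00110110000011010011
10011011111001101001
11001100001100110100
01100111100110011010
00110000110011001101
position 17 holds 1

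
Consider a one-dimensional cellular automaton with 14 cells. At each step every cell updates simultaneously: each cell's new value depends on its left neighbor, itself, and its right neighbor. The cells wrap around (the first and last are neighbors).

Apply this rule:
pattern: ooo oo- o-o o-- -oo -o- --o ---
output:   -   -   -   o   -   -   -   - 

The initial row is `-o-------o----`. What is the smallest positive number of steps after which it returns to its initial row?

14

--o-------o---
---o-------o--
----o-------o-
-----o-------o
o-----o-------
-o-----o------
--o-----o-----
---o-----o----
----o-----o---
-----o-----o--
------o-----o-
-------o-----o
o-------o-----
-o-------o----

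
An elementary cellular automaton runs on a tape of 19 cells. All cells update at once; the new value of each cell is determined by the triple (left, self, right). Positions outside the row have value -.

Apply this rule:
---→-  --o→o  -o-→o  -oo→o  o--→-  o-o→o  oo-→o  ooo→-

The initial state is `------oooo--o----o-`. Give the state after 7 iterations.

o-o-ooooo--o---ooo-

iteration 1: -----oo--o-oo---oo-
iteration 2: ----ooo-ooooo--ooo-
iteration 3: ---oo-ooo---o-oo-o-
iteration 4: --ooooo-o--ooooooo-
iteration 5: -oo---ooo-oo-----o-
iteration 6: ooo--oo-oooo----oo-
iteration 7: o-o-ooooo--o---ooo-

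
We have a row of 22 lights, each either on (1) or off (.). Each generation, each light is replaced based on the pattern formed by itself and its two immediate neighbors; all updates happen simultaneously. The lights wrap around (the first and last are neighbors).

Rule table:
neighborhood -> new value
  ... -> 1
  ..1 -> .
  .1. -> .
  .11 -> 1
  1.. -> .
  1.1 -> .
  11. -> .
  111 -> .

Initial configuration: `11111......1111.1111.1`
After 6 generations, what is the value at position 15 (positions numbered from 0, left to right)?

.

......1111.1....1....1
.1111.1......11...11..
.1......1111.1..1.1..1
...1111.1.............
11.1......111111111111
.....1111.1...........
position 15 holds .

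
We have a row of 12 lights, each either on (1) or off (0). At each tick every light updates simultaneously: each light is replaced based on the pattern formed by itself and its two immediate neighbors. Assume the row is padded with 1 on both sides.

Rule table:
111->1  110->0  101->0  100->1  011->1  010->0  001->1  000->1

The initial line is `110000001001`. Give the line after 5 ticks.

101111110111
001111100111
111111011111
111110011111
111101111111

111101111111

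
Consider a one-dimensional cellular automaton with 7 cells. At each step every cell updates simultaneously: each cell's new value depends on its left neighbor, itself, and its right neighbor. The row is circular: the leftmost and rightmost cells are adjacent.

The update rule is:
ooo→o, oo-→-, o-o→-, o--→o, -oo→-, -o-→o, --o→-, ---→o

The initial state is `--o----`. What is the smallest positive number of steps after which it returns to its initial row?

4

o-ooooo
---oooo
oo--oo-
--o----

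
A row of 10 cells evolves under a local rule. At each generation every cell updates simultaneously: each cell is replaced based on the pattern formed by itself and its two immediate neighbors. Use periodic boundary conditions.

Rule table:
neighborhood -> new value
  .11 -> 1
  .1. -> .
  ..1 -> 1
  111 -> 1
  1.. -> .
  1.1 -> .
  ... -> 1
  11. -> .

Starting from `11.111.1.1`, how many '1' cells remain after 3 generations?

generation 1: 1..11....1
generation 2: ..11..1111
generation 3: .11..1111.
count of 1: 6

6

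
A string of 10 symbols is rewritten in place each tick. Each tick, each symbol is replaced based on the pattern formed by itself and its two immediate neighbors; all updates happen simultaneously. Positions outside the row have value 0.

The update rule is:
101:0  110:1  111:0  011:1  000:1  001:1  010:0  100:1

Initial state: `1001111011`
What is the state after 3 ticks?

1101011111

0111001011
1101110011
1101011111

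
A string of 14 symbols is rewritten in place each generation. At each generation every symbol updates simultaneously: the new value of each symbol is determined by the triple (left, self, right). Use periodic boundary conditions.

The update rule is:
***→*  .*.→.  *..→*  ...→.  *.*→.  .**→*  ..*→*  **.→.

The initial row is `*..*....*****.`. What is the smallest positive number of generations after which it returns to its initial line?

.**.*..*****..
**...******.*.
*.*.******....
....*****.*..*
*..*****...**.
.******.*.**..
******....*.*.
*****.*..*....
****...**.*..*
***.*.**...***
**....*.*.****
*.*..*....****
...**.*..*****
*.**...******.
..*.*.******..
.*....*****.*.
*.*..*****...*
...******.*.**
*.******....*.
..*****.*..*..
.*****...**.*.
*****.*.**...*
****....*.*.**
***.*..*....**
**...**.*..***
*.*.**...*****
....*.*.******
*..*....*****.

28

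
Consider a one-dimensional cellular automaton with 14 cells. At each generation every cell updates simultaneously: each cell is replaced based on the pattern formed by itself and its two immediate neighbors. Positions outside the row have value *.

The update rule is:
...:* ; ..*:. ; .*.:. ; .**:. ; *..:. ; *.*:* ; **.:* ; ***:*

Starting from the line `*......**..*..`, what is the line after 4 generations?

****.**.*...**

generation 1: *.****..*.....
generation 2: **.***....***.
generation 3: ***.**.**..***
generation 4: ****.**.*...**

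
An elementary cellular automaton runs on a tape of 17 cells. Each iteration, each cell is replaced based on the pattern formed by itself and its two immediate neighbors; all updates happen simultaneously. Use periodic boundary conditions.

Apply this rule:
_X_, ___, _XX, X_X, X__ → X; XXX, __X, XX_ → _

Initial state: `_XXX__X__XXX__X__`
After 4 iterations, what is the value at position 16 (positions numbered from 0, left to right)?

_X__X_XX_X__X_XXX
XXX_XXX_XXX_XXX__
X__XX__XX__XX__X_
XX_X_X_X_X_X_X_XX
position 16 holds X

X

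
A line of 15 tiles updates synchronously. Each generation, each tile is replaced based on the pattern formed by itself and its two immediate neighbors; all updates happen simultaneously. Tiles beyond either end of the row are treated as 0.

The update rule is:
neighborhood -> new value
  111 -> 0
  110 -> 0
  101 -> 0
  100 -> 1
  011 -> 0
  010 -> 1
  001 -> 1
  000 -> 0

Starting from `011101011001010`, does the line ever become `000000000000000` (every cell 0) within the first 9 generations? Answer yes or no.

no

100001000111011
110011101000000
001100001100000
010010010010000
111111111111000
000000000000100
000000000001110
000000000010001
000000000111011
generation 9 is 000000000111011, still not uniform 0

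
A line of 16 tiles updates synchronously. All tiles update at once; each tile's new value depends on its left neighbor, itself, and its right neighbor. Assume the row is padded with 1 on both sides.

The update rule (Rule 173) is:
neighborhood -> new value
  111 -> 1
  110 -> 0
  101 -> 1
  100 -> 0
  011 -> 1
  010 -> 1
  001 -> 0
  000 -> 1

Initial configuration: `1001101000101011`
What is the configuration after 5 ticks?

1110111111111111

tick 1: 0001011010111111
tick 2: 0101110111111111
tick 3: 1111101111111111
tick 4: 1111011111111111
tick 5: 1110111111111111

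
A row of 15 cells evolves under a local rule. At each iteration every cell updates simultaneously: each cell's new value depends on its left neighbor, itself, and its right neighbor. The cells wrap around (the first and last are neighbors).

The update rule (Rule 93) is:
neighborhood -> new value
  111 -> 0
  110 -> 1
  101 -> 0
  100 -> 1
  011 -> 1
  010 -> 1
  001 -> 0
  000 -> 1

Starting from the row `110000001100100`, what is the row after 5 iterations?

iteration 1: 111111101110110
iteration 2: 100000101010110
iteration 3: 111110101010110
iteration 4: 100010101010110
iteration 5: 111010101010110

111010101010110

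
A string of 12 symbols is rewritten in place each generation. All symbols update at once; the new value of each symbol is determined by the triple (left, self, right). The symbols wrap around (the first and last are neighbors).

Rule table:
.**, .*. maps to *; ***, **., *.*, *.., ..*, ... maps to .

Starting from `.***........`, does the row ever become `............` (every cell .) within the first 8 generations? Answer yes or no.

.*..........
.*..........  (fixed point — unchanged through generation 8)
generation 8 is .*.........., still not uniform .

no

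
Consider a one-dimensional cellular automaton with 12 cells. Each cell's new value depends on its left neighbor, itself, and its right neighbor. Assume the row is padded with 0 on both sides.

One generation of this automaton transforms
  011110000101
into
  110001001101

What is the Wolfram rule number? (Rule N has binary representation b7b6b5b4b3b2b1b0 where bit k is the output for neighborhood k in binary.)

30

position 2: 111 → 0  (bit 7 = 0)
position 4: 110 → 0  (bit 6 = 0)
position 10: 101 → 0  (bit 5 = 0)
position 5: 100 → 1  (bit 4 = 1)
position 1: 011 → 1  (bit 3 = 1)
position 9: 010 → 1  (bit 2 = 1)
position 0: 001 → 1  (bit 1 = 1)
position 6: 000 → 0  (bit 0 = 0)
bits b7..b0 = 00011110 = 30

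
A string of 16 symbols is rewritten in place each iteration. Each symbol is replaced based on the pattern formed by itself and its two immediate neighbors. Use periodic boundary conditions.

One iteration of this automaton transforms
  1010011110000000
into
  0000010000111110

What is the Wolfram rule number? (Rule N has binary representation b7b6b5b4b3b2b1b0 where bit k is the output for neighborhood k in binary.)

9

position 6: 111 → 0  (bit 7 = 0)
position 8: 110 → 0  (bit 6 = 0)
position 1: 101 → 0  (bit 5 = 0)
position 3: 100 → 0  (bit 4 = 0)
position 5: 011 → 1  (bit 3 = 1)
position 0: 010 → 0  (bit 2 = 0)
position 4: 001 → 0  (bit 1 = 0)
position 10: 000 → 1  (bit 0 = 1)
bits b7..b0 = 00001001 = 9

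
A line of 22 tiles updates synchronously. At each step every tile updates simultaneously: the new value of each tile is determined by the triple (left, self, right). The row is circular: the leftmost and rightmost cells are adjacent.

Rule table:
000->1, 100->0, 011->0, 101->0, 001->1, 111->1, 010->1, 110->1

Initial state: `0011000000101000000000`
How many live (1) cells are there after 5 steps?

14

1101011111101011111111
1101001111101001111111
1101010111101010111111
1101010011101010011111
1101010101101010101111
count of 1: 14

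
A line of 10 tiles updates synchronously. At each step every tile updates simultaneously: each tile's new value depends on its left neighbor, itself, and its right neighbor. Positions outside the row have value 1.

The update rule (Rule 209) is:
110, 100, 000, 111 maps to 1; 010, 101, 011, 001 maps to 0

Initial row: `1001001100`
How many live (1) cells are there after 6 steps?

1100100110
1110010010
1111001000
1111100110
1111110010
1111111000
count of 1: 7

7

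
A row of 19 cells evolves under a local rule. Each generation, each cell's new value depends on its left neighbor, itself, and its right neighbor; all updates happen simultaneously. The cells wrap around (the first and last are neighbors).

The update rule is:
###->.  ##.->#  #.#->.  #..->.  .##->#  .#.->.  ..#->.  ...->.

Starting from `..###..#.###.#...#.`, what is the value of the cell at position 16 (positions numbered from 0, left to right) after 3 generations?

.

generation 1: ..#.#....#.#.......
generation 2: ...................
generation 3: ...................
position 16 holds .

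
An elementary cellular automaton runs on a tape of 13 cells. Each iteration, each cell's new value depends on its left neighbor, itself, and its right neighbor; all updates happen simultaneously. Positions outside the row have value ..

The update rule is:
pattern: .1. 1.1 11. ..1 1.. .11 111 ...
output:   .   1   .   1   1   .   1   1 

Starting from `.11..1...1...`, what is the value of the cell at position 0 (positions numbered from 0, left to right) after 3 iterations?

1..11.111.111
.11..1.1.1.1.
1..11.1.1.1.1
position 0 holds 1

1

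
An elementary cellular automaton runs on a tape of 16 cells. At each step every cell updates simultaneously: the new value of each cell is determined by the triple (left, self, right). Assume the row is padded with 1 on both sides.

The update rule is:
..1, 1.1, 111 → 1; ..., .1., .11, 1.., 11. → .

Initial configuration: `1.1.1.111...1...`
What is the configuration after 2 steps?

1.1.1.1...1...1.

.1.1.1.1...1...1
1.1.1.1...1...1.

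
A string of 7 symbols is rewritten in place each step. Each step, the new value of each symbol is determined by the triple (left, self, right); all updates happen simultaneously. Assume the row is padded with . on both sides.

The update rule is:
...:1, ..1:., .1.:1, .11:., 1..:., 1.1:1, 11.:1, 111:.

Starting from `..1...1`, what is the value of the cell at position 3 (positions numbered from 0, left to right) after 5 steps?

1.1.1.1
1111111
......1
11111.1
....111
position 3 holds .

.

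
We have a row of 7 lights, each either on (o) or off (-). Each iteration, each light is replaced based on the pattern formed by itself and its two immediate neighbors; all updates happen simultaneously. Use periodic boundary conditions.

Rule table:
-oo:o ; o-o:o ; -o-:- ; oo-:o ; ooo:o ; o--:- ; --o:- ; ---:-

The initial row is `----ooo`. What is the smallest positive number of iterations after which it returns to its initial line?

----ooo

1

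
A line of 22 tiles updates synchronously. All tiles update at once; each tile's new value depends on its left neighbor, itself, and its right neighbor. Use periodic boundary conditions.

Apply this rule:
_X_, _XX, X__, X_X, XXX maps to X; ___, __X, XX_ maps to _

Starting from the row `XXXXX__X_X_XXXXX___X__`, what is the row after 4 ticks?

XXXX_X_XXXXXXXX_X__XX_
XXX_XXXXXXXXXX_XXX_X_X
XX_XXXXXXXXXX_XXX_XXXX
X_XXXXXXXXXX_XXX_XXXXX

X_XXXXXXXXXX_XXX_XXXXX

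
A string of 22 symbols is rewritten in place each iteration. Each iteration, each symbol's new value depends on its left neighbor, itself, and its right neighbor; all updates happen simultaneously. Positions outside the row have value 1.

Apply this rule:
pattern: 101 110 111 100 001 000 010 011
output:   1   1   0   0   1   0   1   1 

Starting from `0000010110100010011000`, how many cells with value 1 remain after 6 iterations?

14

0000111111100110111001
0001100000101111101011
0011100001111000111110
0110100011001001100011
1111100111011011100110
0000101101111110101111
count of 1: 14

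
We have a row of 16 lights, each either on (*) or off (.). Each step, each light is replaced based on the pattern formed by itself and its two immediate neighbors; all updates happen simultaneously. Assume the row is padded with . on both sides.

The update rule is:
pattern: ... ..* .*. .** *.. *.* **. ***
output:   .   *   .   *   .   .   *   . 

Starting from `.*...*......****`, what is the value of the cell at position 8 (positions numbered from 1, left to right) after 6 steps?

step 1: *...*......**..*
step 2: ...*......***.*.
step 3: ..*......**.*...
step 4: .*......***.....
step 5: *......**.*.....
step 6: ......***.......
position 8 holds *

*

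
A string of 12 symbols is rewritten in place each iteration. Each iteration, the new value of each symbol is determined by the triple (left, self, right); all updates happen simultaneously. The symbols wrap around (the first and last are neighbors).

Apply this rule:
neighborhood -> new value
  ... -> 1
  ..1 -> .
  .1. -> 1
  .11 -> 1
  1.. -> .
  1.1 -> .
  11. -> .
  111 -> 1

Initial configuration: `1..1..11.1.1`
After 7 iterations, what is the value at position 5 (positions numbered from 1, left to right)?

.

...1..1..1.1
.1.1..1..1.1
.1.1..1..1.1  (fixed point — unchanged through iteration 7)
position 5 holds .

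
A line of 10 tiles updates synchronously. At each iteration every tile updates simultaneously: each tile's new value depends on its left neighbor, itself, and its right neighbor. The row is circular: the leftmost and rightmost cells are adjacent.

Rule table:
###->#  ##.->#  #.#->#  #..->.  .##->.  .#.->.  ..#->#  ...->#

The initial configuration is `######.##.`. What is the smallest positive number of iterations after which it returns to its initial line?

iteration 1: .######.##
iteration 2: #.######.#
iteration 3: ##.######.
iteration 4: .##.######
iteration 5: #.##.#####
iteration 6: ##.##.####
iteration 7: ###.##.###
iteration 8: ####.##.##
iteration 9: #####.##.#
iteration 10: ######.##.

10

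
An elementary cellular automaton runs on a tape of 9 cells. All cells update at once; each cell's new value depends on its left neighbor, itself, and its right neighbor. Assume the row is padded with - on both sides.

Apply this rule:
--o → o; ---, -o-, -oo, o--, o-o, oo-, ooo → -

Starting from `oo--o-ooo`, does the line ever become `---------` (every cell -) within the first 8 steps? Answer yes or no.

yes

step 1: ---o-----
step 2: --o------
step 3: -o-------
step 4: o--------
step 5: ---------
all cells are - at step 5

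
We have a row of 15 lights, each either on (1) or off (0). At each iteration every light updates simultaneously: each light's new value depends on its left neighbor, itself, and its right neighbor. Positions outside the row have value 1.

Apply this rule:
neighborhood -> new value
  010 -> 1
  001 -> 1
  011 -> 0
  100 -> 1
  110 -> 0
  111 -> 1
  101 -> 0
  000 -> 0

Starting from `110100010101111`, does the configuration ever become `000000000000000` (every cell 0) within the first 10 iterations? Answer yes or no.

no

100110110100111
011000000111011
000100001010001
101110011011010
000101100000010
101100010000110
000010111001000
100110010111101
011001110011000
000110101100101
iteration 10 is 000110101100101, still not uniform 0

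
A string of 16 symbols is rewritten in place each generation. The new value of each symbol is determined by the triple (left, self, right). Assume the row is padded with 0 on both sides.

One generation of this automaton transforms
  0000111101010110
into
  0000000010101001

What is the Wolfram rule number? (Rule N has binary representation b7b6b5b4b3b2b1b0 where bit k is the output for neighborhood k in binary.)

position 5: 111 → 0  (bit 7 = 0)
position 7: 110 → 0  (bit 6 = 0)
position 8: 101 → 1  (bit 5 = 1)
position 15: 100 → 1  (bit 4 = 1)
position 4: 011 → 0  (bit 3 = 0)
position 9: 010 → 0  (bit 2 = 0)
position 3: 001 → 0  (bit 1 = 0)
position 0: 000 → 0  (bit 0 = 0)
bits b7..b0 = 00110000 = 48

48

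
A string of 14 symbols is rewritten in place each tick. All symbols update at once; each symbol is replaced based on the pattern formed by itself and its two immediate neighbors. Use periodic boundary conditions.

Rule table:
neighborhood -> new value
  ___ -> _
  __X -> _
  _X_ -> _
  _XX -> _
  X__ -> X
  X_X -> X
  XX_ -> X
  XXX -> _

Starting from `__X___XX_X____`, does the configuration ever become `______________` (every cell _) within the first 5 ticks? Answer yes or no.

tick 1: ___X___XX_X___
tick 2: ____X___XX_X__
tick 3: _____X___XX_X_
tick 4: ______X___XX_X
tick 5: X______X___XX_
tick 5 is X______X___XX_, still not uniform _

no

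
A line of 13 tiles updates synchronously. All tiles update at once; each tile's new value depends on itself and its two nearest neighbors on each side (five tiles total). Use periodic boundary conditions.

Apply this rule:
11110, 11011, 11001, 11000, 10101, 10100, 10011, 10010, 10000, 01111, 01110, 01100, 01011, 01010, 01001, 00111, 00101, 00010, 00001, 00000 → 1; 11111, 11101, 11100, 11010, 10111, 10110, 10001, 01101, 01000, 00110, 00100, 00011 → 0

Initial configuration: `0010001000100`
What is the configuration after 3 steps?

1100010001001
1010100010111
0011100111011

0011100111011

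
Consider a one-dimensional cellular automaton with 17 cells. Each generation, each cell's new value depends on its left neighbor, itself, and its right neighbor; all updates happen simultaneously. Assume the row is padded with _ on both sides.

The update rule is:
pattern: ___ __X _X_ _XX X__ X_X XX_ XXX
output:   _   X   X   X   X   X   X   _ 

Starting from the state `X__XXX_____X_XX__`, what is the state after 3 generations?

generation 1: XXXX_XX___XXXXXX_
generation 2: X__XXXXX_XX____XX
generation 3: XXXX___XXXXX__XXX

XXXX___XXXXX__XXX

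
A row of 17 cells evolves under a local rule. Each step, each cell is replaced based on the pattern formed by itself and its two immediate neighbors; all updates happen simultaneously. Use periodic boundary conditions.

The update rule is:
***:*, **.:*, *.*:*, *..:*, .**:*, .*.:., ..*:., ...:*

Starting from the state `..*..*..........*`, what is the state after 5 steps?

**..*************

step 1: *..*..*********..
step 2: .*..*.**********.
step 3: ..*..************
step 4: *..*.************
step 5: **..*************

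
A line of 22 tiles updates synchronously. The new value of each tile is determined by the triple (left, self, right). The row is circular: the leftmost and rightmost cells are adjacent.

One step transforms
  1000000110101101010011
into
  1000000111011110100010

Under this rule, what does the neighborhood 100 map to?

At position 1 the neighborhood is 100; the next row has 0 there.

0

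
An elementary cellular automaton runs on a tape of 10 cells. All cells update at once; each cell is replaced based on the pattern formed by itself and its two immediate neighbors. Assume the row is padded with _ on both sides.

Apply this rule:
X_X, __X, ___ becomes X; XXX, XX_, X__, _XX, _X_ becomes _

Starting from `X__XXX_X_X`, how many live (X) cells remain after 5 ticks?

2

__X___X_X_
XX__XX_X__
___X__X__X
XXX__X__X_
____X__X__
count of X: 2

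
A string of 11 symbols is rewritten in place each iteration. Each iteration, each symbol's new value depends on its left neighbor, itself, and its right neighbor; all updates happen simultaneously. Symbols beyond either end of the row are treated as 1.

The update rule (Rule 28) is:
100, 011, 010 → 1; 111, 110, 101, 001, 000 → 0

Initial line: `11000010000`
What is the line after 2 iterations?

00100011000
10110010100

10110010100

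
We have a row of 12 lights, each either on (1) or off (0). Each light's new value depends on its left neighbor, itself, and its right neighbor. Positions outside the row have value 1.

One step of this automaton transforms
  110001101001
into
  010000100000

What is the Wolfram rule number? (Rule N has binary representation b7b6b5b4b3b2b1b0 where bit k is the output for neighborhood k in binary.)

64

position 0: 111 → 0  (bit 7 = 0)
position 1: 110 → 1  (bit 6 = 1)
position 7: 101 → 0  (bit 5 = 0)
position 2: 100 → 0  (bit 4 = 0)
position 5: 011 → 0  (bit 3 = 0)
position 8: 010 → 0  (bit 2 = 0)
position 4: 001 → 0  (bit 1 = 0)
position 3: 000 → 0  (bit 0 = 0)
bits b7..b0 = 01000000 = 64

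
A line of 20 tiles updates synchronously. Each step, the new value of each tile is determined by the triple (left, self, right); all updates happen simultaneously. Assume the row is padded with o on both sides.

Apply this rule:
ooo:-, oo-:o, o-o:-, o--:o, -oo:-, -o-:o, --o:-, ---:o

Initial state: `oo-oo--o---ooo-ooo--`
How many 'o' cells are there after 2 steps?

10

-o--oo-ooo---o---oo-
-oo--o---ooo-ooo--o-
count of o: 10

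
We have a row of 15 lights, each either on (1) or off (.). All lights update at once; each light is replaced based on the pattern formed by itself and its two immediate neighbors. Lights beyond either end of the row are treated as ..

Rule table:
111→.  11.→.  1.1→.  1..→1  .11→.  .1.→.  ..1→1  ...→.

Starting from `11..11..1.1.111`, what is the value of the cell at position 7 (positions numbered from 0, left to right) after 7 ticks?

.

..11..11.......
.1..11..1......
1.11..11.1.....
....11....1....
...1..1..1.1...
..1.11.11...1..
.1.......1.1.1.
position 7 holds .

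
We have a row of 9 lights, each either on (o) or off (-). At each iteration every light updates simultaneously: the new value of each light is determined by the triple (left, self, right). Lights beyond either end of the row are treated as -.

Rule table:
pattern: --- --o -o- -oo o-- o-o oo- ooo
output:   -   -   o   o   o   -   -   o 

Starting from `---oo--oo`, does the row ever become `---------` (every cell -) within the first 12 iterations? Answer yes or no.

no

iteration 1: ---o-o-o-
iteration 2: ---o-o-oo
iteration 3: ---o-o-o-  (repeats iteration 1; period 2)
iteration 12: ---o-o-oo
iteration 12 is ---o-o-oo, still not uniform -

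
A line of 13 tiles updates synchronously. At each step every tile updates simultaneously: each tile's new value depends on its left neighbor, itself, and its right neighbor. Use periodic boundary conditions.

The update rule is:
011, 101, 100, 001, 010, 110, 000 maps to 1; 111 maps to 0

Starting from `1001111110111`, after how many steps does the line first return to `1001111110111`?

2

1111000011100
1001111110111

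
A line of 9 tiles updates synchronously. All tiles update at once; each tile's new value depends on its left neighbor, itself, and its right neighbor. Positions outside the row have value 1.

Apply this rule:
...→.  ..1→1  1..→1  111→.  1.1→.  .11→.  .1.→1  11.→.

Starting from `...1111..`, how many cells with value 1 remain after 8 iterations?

1.1....11
..11..1..
11..11111
..11.....
11..1...1
..1111.1.
11.....1.
..1...11.
count of 1: 3

3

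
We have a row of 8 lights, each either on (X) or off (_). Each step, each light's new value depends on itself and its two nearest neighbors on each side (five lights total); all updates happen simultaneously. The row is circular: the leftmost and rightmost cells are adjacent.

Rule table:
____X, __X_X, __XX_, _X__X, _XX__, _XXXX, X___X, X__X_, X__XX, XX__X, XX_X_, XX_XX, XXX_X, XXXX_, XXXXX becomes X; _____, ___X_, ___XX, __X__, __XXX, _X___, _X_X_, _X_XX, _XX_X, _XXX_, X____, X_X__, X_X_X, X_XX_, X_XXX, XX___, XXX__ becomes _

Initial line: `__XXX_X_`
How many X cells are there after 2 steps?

X___XX__
__X_XXXX
count of X: 5

5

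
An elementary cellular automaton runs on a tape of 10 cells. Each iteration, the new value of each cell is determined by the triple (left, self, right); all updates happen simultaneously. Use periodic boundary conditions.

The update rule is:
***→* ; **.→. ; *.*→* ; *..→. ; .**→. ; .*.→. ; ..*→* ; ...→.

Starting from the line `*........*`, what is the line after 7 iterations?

..*.......

........*.
.......*..
......*...
.....*....
....*.....
...*......
..*.......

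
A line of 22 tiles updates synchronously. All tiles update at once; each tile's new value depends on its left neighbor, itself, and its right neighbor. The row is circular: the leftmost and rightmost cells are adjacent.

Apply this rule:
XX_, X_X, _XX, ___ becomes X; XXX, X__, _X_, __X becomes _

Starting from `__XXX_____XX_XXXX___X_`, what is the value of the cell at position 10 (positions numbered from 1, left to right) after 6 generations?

generation 1: X_X_X_XXX_XXXX__X_X___
generation 2: _X_X_XX_XXX__X___X__X_
generation 3: __X_XXXXX_X____X______
generation 4: X__XX___XX__XX___XXXXX
generation 5: X__XX_X_XX__XX_X_X____
generation 6: ___XXX_XXX__XXX_X__XX_
position 10 holds X

X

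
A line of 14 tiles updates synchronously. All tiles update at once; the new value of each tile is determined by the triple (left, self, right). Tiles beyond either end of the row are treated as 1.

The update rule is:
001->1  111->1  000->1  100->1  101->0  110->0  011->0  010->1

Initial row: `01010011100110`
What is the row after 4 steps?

00111111110001

01011101011000
01001001000111
01111111111011
00111111110001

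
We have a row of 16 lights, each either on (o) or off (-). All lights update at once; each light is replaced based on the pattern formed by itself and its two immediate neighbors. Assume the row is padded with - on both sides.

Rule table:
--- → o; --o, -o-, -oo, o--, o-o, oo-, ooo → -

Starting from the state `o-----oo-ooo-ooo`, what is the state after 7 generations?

--ooo-----------
o-----oooooooooo
--ooo-----------  (repeats generation 1; period 2)
generation 7: --ooo-----------

--ooo-----------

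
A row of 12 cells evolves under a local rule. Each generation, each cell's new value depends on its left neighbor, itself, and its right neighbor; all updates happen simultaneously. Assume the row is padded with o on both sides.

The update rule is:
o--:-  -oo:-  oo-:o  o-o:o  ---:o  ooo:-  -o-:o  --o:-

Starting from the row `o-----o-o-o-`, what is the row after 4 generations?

oo-o-oo---oo

o-ooo-oooooo
oo--oo------
-o---o-oooo-
oo-o-oo---oo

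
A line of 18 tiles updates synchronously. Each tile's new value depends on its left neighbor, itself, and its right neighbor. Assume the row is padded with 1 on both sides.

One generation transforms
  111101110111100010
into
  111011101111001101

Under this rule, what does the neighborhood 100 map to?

0

At position 13 the neighborhood is 100; the next row has 0 there.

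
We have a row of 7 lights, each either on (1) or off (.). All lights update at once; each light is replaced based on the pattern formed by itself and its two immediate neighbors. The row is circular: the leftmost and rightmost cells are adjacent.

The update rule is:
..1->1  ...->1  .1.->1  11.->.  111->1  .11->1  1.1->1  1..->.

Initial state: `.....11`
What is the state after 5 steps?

11..111

step 1: .11111.
step 2: 11111..
step 3: 1111..1
step 4: 111..11
step 5: 11..111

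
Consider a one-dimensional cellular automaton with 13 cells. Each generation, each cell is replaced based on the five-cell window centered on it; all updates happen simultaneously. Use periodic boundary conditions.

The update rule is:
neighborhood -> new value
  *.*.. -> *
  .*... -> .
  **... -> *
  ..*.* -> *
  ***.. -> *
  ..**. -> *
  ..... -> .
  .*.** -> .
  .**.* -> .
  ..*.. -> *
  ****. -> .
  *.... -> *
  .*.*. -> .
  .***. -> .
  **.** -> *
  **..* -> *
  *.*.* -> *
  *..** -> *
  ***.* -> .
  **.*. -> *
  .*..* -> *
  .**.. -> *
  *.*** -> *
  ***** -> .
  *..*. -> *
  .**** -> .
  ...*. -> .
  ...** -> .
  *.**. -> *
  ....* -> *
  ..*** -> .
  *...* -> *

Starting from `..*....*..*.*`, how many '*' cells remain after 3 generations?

10

***.**.****.*
...**.**...**
**.*.*****.**
count of *: 10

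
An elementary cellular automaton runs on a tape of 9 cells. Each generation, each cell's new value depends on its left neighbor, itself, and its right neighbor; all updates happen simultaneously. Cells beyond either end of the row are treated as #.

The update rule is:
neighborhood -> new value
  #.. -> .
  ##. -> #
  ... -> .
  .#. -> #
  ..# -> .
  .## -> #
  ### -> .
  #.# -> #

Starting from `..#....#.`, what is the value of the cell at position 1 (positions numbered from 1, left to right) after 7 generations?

.

..#....##
..#....#.  (repeats generation 0; period 2)
generation 7: ..#....##
position 1 holds .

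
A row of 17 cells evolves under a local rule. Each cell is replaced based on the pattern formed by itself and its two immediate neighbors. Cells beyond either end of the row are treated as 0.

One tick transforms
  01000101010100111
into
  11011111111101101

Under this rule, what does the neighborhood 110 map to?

At position 16 the neighborhood is 110; the next row has 1 there.

1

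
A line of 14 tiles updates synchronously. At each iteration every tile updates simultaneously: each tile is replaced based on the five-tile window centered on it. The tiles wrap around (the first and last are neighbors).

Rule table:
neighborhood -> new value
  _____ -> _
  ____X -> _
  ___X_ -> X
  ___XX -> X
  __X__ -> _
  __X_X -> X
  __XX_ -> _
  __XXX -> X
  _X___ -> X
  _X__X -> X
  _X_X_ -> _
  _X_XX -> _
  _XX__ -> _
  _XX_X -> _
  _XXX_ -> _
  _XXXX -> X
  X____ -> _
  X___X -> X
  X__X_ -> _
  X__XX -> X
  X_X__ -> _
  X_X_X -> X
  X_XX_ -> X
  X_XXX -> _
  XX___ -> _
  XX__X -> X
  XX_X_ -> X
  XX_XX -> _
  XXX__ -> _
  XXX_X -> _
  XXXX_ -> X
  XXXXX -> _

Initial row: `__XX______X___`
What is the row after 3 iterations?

_X_______X_X__
X_X_____XX__XX
_X_X___X__XXX_

_X_X___X__XXX_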